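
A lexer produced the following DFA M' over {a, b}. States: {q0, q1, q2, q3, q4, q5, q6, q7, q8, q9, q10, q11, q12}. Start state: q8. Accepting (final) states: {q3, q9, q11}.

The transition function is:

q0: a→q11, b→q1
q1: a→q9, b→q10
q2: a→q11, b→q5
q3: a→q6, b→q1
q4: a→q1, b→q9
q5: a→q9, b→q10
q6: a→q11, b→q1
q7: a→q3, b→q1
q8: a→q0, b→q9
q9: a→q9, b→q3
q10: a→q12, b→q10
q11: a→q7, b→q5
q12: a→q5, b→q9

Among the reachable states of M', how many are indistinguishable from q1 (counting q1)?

States {q2,q4} cannot be reached from the start state, so discard them.
P0 = {q3,q9,q11} | {q0,q1,q5,q6,q7,q8,q10,q12}.
On input a, block {q3,q9,q11} splits into {q3,q11} and {q9}.
Refine {q0,q1,q5,q6,q7,q8,q10,q12} on symbol a: members go to different blocks, giving {q0,q6,q7} and {q8,q10,q12} and {q1,q5}.
Refine {q8,q10,q12} on symbol a: members go to different blocks, giving {q8} and {q10} and {q12}.
Stable partition: {q3,q11} | {q0,q6,q7} | {q9} | {q8} | {q1,q5} | {q10} | {q12} — 7 equivalence classes.
State q1 belongs to the block {q1,q5}, which has 2 states.

2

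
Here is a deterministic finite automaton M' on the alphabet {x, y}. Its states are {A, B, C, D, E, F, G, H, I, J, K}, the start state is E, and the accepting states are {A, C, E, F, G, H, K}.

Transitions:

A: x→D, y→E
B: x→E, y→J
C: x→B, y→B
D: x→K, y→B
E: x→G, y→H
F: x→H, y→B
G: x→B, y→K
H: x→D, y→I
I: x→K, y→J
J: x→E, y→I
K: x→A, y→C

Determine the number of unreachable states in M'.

1

Starting at E and following transitions, the reachable set is {A, B, C, D, E, G, H, I, J, K}. That leaves F unreachable — 1 in total.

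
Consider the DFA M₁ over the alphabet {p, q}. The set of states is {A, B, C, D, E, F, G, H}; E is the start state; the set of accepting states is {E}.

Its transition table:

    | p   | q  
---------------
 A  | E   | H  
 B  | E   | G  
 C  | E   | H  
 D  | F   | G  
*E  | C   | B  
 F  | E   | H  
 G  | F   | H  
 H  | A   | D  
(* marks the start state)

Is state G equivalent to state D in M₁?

Yes

Every state is reachable, so we keep all 8.
P0 = {E} | {A,B,C,D,F,G,H}.
On input p, block {A,B,C,D,F,G,H} splits into {A,B,C,F} and {D,G,H}.
The partition is now stable with 3 blocks: {E} | {A,B,C,F} | {D,G,H}.
G and D lie in the same block of the stable partition, so they are equivalent — no string distinguishes them.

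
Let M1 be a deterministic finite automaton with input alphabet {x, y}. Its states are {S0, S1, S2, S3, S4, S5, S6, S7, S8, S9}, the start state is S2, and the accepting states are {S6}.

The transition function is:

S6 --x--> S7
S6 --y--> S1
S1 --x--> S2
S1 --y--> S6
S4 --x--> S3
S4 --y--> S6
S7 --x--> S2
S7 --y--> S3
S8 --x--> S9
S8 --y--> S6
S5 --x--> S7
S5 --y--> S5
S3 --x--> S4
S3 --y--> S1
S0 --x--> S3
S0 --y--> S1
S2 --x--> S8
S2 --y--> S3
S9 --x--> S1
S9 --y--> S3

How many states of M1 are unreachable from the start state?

No path from S2 leads to S0, S5; the other 8 states are all reachable.

2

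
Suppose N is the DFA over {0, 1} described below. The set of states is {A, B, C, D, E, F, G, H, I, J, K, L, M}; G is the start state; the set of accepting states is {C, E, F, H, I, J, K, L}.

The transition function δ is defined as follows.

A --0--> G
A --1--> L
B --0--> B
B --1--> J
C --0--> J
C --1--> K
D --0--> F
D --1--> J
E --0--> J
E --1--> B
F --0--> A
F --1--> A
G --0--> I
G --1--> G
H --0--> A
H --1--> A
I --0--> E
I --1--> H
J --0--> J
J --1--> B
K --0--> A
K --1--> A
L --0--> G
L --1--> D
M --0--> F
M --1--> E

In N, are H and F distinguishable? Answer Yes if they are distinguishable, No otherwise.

Reachable states from the start: {A,B,D,E,F,G,H,I,J,L}. Unreachable: {C,K,M} — drop them.
Start with accepting vs non-accepting: {E,F,H,I,J,L} | {A,B,D,G}.
Split {E,F,H,I,J,L} by δ(·,0) → {E,I,J} and {F,H,L}.
On input 1, block {E,I,J} splits into {E,J} and {I}.
On input 0, block {A,B,D,G} splits into {A,B} and {D} and {G}.
On input 0, block {A,B} splits into {A} and {B}.
On input 0, block {F,H,L} splits into {F,H} and {L}.
No further refinement is possible. Final partition (8 blocks): {E,J} | {A} | {F,H} | {I} | {D} | {G} | {B} | {L}.
H and F lie in the same block of the stable partition, so they are equivalent — no string distinguishes them.

No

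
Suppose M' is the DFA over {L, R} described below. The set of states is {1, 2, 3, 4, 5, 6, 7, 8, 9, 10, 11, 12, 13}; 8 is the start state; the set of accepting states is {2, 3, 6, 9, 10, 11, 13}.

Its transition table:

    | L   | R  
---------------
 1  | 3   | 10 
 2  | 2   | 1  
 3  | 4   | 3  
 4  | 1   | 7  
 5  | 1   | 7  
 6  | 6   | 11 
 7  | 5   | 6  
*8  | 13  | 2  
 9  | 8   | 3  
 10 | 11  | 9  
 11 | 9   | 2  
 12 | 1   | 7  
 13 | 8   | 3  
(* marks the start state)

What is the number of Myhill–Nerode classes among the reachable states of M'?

First remove the unreachable states {12}; 12 states remain.
P0 = {2,3,6,9,10,11,13} | {1,4,5,7,8}.
Split {2,3,6,9,10,11,13} by δ(·,L) → {2,6,10,11} and {3,9,13}.
On input L, block {2,6,10,11} splits into {2,6,10} and {11}.
Refine {2,6,10} on symbol L: members go to different blocks, giving {2,6} and {10}.
Split {2,6} by δ(·,R) → {2} and {6}.
Split {1,4,5,7,8} by δ(·,L) → {4,5,7} and {1,8}.
Refine {4,5,7} on symbol L: members go to different blocks, giving {4,5} and {7}.
Refine {3,9,13} on symbol L: members go to different blocks, giving {9,13} and {3}.
Split {1,8} by δ(·,L) → {1} and {8}.
Stable partition: {2} | {4,5} | {9,13} | {11} | {10} | {6} | {1} | {7} | {3} | {8} — 10 equivalence classes.

10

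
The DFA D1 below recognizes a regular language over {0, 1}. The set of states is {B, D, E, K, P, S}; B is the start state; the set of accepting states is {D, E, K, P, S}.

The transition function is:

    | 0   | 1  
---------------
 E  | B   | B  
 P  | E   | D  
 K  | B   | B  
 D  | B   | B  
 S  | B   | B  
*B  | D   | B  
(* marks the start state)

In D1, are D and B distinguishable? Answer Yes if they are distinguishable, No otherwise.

First remove the unreachable states {E,K,P,S}; 2 states remain.
Initial partition by acceptance: {D} | {B}.
No further refinement is possible. Final partition (2 blocks): {D} | {B}.
D and B end up in different blocks, so they are distinguishable. For instance, the string 'ε' is accepted from only D.

Yes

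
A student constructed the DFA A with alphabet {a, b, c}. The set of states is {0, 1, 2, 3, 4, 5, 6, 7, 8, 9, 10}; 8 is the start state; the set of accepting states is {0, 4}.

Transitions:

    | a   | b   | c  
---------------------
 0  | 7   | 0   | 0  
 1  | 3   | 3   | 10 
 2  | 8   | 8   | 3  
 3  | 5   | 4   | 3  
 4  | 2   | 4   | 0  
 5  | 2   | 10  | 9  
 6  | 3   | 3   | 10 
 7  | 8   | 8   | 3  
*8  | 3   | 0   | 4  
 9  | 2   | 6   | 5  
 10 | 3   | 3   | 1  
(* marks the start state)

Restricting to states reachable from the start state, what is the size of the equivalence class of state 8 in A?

1

Initial partition by acceptance: {0,4} | {1,2,3,5,6,7,8,9,10}.
Split {1,2,3,5,6,7,8,9,10} by δ(·,b) → {1,2,5,6,7,9,10} and {3,8}.
Split {1,2,5,6,7,9,10} by δ(·,a) → {1,2,6,7,10} and {5,9}.
Refine {1,2,6,7,10} on symbol c: members go to different blocks, giving {1,6,10} and {2,7}.
Refine {3,8} on symbol a: members go to different blocks, giving {3} and {8}.
The partition is now stable with 6 blocks: {0,4} | {1,6,10} | {3} | {5,9} | {2,7} | {8}.
State 8 belongs to the block {8}, which has 1 states.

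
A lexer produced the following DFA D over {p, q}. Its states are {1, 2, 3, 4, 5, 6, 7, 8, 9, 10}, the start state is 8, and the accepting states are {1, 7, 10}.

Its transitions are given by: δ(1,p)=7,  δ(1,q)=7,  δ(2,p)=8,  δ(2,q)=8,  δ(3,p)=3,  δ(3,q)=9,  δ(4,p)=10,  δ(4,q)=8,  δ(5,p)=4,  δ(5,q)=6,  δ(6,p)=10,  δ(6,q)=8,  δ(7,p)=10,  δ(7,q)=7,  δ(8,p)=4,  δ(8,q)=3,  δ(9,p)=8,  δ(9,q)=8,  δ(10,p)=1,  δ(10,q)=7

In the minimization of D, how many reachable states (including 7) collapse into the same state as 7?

Reachable states from the start: {1,3,4,7,8,9,10}. Unreachable: {2,5,6} — drop them.
Initial partition by acceptance: {1,7,10} | {3,4,8,9}.
Refine {3,4,8,9} on symbol p: members go to different blocks, giving {3,8,9} and {4}.
Refine {3,8,9} on symbol p: members go to different blocks, giving {3,9} and {8}.
On input p, block {3,9} splits into {3} and {9}.
No further refinement is possible. Final partition (5 blocks): {1,7,10} | {3} | {4} | {8} | {9}.
The equivalence class containing 7 is {1,7,10}, of size 3.

3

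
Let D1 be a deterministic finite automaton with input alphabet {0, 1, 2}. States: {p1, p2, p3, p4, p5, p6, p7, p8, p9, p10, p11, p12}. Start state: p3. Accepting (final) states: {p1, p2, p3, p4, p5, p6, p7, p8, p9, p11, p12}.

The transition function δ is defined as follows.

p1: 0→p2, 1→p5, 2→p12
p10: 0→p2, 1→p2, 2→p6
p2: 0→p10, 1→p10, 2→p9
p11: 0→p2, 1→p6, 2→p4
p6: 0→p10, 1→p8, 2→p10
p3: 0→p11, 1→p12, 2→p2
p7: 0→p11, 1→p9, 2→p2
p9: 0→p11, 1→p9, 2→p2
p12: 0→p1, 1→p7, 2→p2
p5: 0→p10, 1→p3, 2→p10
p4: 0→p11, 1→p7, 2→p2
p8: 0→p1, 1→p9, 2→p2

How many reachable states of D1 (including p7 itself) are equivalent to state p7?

Every state is reachable, so we keep all 12.
Initial partition by acceptance: {p1,p2,p3,p4,p5,p6,p7,p8,p9,p11,p12} | {p10}.
Refine {p1,p2,p3,p4,p5,p6,p7,p8,p9,p11,p12} on symbol 0: members go to different blocks, giving {p1,p3,p4,p7,p8,p9,p11,p12} and {p2,p5,p6}.
Split {p1,p3,p4,p7,p8,p9,p11,p12} by δ(·,0) → {p3,p4,p7,p8,p9,p12} and {p1,p11}.
Refine {p2,p5,p6} on symbol 1: members go to different blocks, giving {p5,p6} and {p2}.
The partition is now stable with 5 blocks: {p3,p4,p7,p8,p9,p12} | {p10} | {p5,p6} | {p1,p11} | {p2}.
State p7 belongs to the block {p3,p4,p7,p8,p9,p12}, which has 6 states.

6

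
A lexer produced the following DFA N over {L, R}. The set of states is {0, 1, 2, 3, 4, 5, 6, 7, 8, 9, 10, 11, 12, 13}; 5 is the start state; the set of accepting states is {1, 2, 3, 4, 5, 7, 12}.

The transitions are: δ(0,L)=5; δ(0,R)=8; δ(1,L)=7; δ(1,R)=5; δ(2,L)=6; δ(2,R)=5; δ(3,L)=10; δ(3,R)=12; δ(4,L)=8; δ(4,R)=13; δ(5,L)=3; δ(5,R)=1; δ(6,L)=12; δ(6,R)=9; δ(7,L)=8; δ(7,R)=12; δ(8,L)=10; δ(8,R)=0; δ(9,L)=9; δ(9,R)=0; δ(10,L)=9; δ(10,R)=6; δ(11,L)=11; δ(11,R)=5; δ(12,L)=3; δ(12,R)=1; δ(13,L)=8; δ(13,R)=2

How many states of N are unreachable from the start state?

4

No path from 5 leads to 2, 4, 11, 13; the other 10 states are all reachable.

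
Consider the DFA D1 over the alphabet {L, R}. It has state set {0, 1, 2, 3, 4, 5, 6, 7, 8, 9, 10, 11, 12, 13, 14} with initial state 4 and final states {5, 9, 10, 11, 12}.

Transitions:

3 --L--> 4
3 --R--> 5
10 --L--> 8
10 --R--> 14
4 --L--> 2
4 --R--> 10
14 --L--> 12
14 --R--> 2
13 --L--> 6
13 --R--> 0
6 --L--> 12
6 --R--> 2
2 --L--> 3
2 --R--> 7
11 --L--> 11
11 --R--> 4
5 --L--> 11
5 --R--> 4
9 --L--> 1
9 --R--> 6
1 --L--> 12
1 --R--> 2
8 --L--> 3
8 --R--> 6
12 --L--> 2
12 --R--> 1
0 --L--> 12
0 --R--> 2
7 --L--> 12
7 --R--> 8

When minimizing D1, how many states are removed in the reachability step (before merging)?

3

Starting at 4 and following transitions, the reachable set is {1, 2, 3, 4, 5, 6, 7, 8, 10, 11, 12, 14}. That leaves 0, 9, 13 unreachable — 3 in total.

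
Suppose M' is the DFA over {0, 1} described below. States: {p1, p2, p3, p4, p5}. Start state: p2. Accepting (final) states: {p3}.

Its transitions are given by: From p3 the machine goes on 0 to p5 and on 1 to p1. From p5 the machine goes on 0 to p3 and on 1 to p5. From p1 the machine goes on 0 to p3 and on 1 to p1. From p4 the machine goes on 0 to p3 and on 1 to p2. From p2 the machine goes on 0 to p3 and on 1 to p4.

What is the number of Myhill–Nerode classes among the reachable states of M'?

2

P0 = {p3} | {p1,p2,p4,p5}.
The partition is now stable with 2 blocks: {p3} | {p1,p2,p4,p5}.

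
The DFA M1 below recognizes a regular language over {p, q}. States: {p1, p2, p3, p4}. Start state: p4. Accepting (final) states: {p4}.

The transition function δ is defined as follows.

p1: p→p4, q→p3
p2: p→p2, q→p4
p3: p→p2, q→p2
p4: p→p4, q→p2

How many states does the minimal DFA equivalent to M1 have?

2

First remove the unreachable states {p1,p3}; 2 states remain.
Initial partition by acceptance: {p4} | {p2}.
Stable partition: {p4} | {p2} — 2 equivalence classes.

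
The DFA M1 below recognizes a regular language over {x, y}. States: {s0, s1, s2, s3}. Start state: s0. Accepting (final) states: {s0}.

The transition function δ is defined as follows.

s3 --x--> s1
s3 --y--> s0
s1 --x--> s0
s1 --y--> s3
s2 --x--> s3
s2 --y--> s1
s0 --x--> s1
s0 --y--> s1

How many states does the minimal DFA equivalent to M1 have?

3

First remove the unreachable states {s2}; 3 states remain.
P0 = {s0} | {s1,s3}.
Split {s1,s3} by δ(·,x) → {s1} and {s3}.
Stable partition: {s0} | {s1} | {s3} — 3 equivalence classes.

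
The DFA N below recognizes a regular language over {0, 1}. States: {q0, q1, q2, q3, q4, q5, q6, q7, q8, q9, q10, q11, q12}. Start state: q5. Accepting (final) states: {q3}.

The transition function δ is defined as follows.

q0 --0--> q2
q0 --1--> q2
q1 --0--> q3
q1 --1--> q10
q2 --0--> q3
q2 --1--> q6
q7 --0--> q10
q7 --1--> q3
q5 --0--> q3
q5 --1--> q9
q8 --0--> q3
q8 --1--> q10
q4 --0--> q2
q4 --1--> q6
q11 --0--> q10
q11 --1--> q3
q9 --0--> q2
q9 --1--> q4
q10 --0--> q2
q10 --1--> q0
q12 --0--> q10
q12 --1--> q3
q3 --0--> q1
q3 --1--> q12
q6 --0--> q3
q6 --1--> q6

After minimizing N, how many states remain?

States {q7,q8,q11} cannot be reached from the start state, so discard them.
Start with accepting vs non-accepting: {q3} | {q0,q1,q2,q4,q5,q6,q9,q10,q12}.
Split {q0,q1,q2,q4,q5,q6,q9,q10,q12} by δ(·,0) → {q0,q4,q9,q10,q12} and {q1,q2,q5,q6}.
On input 0, block {q0,q4,q9,q10,q12} splits into {q0,q4,q9,q10} and {q12}.
Refine {q0,q4,q9,q10} on symbol 1: members go to different blocks, giving {q0,q4} and {q9,q10}.
Refine {q1,q2,q5,q6} on symbol 1: members go to different blocks, giving {q1,q5} and {q2,q6}.
Stable partition: {q3} | {q0,q4} | {q1,q5} | {q12} | {q9,q10} | {q2,q6} — 6 equivalence classes.

6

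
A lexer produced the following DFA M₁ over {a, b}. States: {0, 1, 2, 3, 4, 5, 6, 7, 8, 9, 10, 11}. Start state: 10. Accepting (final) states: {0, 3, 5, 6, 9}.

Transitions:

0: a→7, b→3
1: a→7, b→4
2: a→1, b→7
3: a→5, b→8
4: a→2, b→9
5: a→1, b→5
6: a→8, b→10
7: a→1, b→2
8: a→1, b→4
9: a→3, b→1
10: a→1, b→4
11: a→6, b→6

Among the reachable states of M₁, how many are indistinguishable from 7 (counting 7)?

First remove the unreachable states {0,6,11}; 9 states remain.
Start with accepting vs non-accepting: {3,5,9} | {1,2,4,7,8,10}.
Split {3,5,9} by δ(·,a) → {3,9} and {5}.
Split {3,9} by δ(·,a) → {3} and {9}.
Refine {1,2,4,7,8,10} on symbol b: members go to different blocks, giving {1,2,7,8,10} and {4}.
Split {1,2,7,8,10} by δ(·,b) → {1,8,10} and {2,7}.
Split {1,8,10} by δ(·,a) → {8,10} and {1}.
The partition is now stable with 7 blocks: {3} | {8,10} | {5} | {9} | {4} | {2,7} | {1}.
The equivalence class containing 7 is {2,7}, of size 2.

2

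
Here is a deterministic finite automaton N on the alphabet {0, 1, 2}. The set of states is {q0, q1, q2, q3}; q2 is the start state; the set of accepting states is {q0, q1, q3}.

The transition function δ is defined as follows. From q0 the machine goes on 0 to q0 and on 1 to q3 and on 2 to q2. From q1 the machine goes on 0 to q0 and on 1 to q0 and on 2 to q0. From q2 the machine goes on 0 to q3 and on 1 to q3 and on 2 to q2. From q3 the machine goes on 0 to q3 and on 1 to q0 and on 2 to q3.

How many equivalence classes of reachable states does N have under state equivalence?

Reachable states from the start: {q0,q2,q3}. Unreachable: {q1} — drop them.
Start with accepting vs non-accepting: {q0,q3} | {q2}.
Split {q0,q3} by δ(·,2) → {q0} and {q3}.
No further refinement is possible. Final partition (3 blocks): {q0} | {q2} | {q3}.

3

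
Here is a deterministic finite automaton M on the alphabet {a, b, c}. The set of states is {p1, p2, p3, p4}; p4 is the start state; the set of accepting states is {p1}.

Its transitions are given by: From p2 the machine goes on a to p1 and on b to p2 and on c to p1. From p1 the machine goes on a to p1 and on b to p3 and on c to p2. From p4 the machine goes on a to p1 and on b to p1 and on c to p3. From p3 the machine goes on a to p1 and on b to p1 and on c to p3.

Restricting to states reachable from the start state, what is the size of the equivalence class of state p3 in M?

2

Every state is reachable, so we keep all 4.
P0 = {p1} | {p2,p3,p4}.
Refine {p2,p3,p4} on symbol b: members go to different blocks, giving {p3,p4} and {p2}.
No further refinement is possible. Final partition (3 blocks): {p1} | {p3,p4} | {p2}.
State p3 belongs to the block {p3,p4}, which has 2 states.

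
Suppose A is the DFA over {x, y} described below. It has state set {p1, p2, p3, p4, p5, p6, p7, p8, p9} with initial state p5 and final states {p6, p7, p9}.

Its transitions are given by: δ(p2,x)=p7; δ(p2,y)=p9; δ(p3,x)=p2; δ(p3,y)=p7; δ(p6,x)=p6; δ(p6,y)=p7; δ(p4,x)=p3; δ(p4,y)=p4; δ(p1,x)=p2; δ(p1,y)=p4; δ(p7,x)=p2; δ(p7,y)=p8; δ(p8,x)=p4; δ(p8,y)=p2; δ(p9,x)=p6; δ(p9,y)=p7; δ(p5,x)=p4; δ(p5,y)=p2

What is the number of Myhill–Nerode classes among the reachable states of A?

First remove the unreachable states {p1}; 8 states remain.
Initial partition by acceptance: {p6,p7,p9} | {p2,p3,p4,p5,p8}.
Split {p6,p7,p9} by δ(·,x) → {p6,p9} and {p7}.
Split {p2,p3,p4,p5,p8} by δ(·,x) → {p3,p4,p5,p8} and {p2}.
On input x, block {p3,p4,p5,p8} splits into {p4,p5,p8} and {p3}.
Split {p4,p5,p8} by δ(·,x) → {p5,p8} and {p4}.
No further refinement is possible. Final partition (6 blocks): {p6,p9} | {p5,p8} | {p7} | {p2} | {p3} | {p4}.

6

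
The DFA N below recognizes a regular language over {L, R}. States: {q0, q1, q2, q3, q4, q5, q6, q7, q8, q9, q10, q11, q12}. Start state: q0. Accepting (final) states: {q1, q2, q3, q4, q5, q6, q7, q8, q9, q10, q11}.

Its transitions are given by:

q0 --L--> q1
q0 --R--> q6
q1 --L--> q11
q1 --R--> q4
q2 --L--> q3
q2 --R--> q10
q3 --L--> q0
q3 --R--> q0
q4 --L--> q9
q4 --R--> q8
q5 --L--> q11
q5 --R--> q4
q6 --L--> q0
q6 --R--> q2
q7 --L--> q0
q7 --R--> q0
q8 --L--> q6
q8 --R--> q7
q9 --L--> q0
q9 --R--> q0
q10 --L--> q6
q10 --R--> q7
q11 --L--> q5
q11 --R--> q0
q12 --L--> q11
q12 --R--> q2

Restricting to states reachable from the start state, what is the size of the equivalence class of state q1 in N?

States {q12} cannot be reached from the start state, so discard them.
Start with accepting vs non-accepting: {q1,q2,q3,q4,q5,q6,q7,q8,q9,q10,q11} | {q0}.
Refine {q1,q2,q3,q4,q5,q6,q7,q8,q9,q10,q11} on symbol L: members go to different blocks, giving {q1,q2,q4,q5,q8,q10,q11} and {q3,q6,q7,q9}.
Refine {q1,q2,q4,q5,q8,q10,q11} on symbol L: members go to different blocks, giving {q2,q4,q8,q10} and {q1,q5,q11}.
Split {q2,q4,q8,q10} by δ(·,R) → {q2,q4} and {q8,q10}.
Refine {q3,q6,q7,q9} on symbol R: members go to different blocks, giving {q3,q7,q9} and {q6}.
Refine {q1,q5,q11} on symbol R: members go to different blocks, giving {q1,q5} and {q11}.
Stable partition: {q2,q4} | {q0} | {q3,q7,q9} | {q1,q5} | {q8,q10} | {q6} | {q11} — 7 equivalence classes.
The equivalence class containing q1 is {q1,q5}, of size 2.

2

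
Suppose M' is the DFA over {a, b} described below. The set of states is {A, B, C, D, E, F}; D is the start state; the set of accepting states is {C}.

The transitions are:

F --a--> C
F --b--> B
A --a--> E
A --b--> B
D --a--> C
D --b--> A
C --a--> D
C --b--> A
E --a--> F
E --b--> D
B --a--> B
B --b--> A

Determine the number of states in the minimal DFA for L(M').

Every state is reachable, so we keep all 6.
P0 = {C} | {A,B,D,E,F}.
Refine {A,B,D,E,F} on symbol a: members go to different blocks, giving {A,B,E} and {D,F}.
On input a, block {A,B,E} splits into {A,B} and {E}.
On input a, block {A,B} splits into {A} and {B}.
Split {D,F} by δ(·,b) → {D} and {F}.
Stable partition: {C} | {A} | {D} | {E} | {B} | {F} — 6 equivalence classes.

6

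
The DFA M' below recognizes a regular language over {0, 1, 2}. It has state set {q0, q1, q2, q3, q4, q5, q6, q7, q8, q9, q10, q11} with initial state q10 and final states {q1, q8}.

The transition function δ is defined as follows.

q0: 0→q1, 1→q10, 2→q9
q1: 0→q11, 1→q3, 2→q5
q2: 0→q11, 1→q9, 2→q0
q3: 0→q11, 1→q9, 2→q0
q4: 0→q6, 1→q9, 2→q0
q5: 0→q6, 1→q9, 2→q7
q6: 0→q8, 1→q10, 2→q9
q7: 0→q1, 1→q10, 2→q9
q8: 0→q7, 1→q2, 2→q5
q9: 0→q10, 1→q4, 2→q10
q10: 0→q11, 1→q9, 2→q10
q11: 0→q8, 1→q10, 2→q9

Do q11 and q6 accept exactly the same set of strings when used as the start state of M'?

Yes

Start with accepting vs non-accepting: {q1,q8} | {q0,q2,q3,q4,q5,q6,q7,q9,q10,q11}.
Refine {q0,q2,q3,q4,q5,q6,q7,q9,q10,q11} on symbol 0: members go to different blocks, giving {q2,q3,q4,q5,q9,q10} and {q0,q6,q7,q11}.
On input 0, block {q2,q3,q4,q5,q9,q10} splits into {q2,q3,q4,q5,q10} and {q9}.
On input 2, block {q2,q3,q4,q5,q10} splits into {q2,q3,q4,q5} and {q10}.
No further refinement is possible. Final partition (5 blocks): {q1,q8} | {q2,q3,q4,q5} | {q0,q6,q7,q11} | {q9} | {q10}.
q11 and q6 lie in the same block of the stable partition, so they are equivalent — no string distinguishes them.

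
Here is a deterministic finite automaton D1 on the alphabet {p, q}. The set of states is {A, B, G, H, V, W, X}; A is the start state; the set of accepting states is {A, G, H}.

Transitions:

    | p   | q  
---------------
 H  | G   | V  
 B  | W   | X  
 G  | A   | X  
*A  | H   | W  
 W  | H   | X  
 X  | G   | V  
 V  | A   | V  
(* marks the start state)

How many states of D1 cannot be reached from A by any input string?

1

Starting at A and following transitions, the reachable set is {A, G, H, V, W, X}. That leaves B unreachable — 1 in total.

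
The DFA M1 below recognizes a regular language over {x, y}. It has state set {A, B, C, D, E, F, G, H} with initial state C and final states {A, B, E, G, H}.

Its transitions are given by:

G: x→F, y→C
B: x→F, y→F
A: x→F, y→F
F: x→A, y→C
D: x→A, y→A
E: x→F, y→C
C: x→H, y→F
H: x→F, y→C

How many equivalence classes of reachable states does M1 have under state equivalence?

First remove the unreachable states {B,D,E,G}; 4 states remain.
Initial partition by acceptance: {A,H} | {C,F}.
Stable partition: {A,H} | {C,F} — 2 equivalence classes.

2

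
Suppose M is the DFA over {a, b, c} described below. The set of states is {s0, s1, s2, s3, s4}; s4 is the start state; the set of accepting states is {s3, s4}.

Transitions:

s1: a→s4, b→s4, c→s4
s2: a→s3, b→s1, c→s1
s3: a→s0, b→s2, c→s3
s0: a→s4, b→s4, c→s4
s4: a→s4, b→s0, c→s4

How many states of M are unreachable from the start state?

3

No path from s4 leads to s1, s2, s3; the other 2 states are all reachable.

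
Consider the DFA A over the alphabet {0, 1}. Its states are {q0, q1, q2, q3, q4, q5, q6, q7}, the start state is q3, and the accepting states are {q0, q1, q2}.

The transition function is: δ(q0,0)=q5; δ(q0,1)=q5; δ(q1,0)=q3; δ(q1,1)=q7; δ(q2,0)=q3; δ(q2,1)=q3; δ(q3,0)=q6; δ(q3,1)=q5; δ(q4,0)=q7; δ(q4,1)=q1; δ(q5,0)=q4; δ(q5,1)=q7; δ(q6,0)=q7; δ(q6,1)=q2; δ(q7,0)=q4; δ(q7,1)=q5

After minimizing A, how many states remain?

First remove the unreachable states {q0}; 7 states remain.
Initial partition by acceptance: {q1,q2} | {q3,q4,q5,q6,q7}.
Split {q3,q4,q5,q6,q7} by δ(·,1) → {q3,q5,q7} and {q4,q6}.
No further refinement is possible. Final partition (3 blocks): {q1,q2} | {q3,q5,q7} | {q4,q6}.

3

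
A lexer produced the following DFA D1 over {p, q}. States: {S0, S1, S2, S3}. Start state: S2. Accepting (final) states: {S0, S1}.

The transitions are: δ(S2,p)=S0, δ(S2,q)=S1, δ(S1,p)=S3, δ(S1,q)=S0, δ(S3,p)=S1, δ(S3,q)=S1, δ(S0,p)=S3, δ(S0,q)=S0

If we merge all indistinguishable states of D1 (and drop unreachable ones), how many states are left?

2

Every state is reachable, so we keep all 4.
Start with accepting vs non-accepting: {S0,S1} | {S2,S3}.
No further refinement is possible. Final partition (2 blocks): {S0,S1} | {S2,S3}.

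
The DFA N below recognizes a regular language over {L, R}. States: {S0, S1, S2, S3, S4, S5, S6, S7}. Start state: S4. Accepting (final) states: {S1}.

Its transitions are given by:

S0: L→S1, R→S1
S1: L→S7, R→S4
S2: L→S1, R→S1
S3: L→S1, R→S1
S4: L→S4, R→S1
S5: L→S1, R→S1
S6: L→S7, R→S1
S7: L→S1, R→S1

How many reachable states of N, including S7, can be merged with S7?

Reachable states from the start: {S1,S4,S7}. Unreachable: {S0,S2,S3,S5,S6} — drop them.
Start with accepting vs non-accepting: {S1} | {S4,S7}.
On input L, block {S4,S7} splits into {S4} and {S7}.
The partition is now stable with 3 blocks: {S1} | {S4} | {S7}.
State S7 belongs to the block {S7}, which has 1 states.

1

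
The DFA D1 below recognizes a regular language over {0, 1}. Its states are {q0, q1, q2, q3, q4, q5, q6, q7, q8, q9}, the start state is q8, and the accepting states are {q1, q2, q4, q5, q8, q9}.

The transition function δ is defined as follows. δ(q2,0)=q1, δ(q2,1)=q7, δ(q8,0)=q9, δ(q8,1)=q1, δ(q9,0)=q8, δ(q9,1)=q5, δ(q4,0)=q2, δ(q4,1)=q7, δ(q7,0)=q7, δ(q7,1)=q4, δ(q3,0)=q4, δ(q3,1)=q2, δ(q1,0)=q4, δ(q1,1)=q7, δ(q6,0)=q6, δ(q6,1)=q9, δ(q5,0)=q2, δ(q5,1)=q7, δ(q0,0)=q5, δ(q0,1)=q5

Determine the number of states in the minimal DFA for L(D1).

Reachable states from the start: {q1,q2,q4,q5,q7,q8,q9}. Unreachable: {q0,q3,q6} — drop them.
P0 = {q1,q2,q4,q5,q8,q9} | {q7}.
Refine {q1,q2,q4,q5,q8,q9} on symbol 1: members go to different blocks, giving {q1,q2,q4,q5} and {q8,q9}.
No further refinement is possible. Final partition (3 blocks): {q1,q2,q4,q5} | {q7} | {q8,q9}.

3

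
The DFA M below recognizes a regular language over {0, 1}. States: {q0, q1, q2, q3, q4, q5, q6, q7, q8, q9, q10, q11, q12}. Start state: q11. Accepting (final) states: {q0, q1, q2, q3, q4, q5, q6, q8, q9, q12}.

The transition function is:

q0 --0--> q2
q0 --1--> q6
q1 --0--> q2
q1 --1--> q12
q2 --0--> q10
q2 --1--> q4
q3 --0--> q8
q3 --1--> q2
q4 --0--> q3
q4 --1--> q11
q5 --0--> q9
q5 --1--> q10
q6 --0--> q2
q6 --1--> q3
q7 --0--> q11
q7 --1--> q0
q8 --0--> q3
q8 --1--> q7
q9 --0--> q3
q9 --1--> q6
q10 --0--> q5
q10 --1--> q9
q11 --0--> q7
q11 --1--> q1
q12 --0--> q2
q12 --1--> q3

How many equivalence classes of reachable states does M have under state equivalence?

Initial partition by acceptance: {q0,q1,q2,q3,q4,q5,q6,q8,q9,q12} | {q7,q10,q11}.
Split {q0,q1,q2,q3,q4,q5,q6,q8,q9,q12} by δ(·,0) → {q0,q1,q3,q4,q5,q6,q8,q9,q12} and {q2}.
On input 0, block {q0,q1,q3,q4,q5,q6,q8,q9,q12} splits into {q3,q4,q5,q8,q9} and {q0,q1,q6,q12}.
On input 1, block {q3,q4,q5,q8,q9} splits into {q4,q5,q8} and {q3} and {q9}.
Refine {q4,q5,q8} on symbol 0: members go to different blocks, giving {q4,q8} and {q5}.
Refine {q7,q10,q11} on symbol 0: members go to different blocks, giving {q7,q11} and {q10}.
On input 1, block {q0,q1,q6,q12} splits into {q0,q1} and {q6,q12}.
No further refinement is possible. Final partition (9 blocks): {q4,q8} | {q7,q11} | {q2} | {q0,q1} | {q3} | {q9} | {q5} | {q10} | {q6,q12}.

9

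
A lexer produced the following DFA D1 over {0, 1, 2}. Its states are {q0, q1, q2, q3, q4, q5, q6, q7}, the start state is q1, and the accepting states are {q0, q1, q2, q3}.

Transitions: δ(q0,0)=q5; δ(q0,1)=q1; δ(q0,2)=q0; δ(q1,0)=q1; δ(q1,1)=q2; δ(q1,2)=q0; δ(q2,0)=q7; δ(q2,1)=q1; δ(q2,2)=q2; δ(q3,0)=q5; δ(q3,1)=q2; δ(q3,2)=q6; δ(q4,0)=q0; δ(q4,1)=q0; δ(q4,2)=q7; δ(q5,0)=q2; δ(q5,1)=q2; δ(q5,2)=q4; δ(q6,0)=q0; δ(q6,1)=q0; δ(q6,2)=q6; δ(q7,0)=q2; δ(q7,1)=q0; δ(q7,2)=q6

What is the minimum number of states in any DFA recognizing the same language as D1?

First remove the unreachable states {q3}; 7 states remain.
Start with accepting vs non-accepting: {q0,q1,q2} | {q4,q5,q6,q7}.
On input 0, block {q0,q1,q2} splits into {q0,q2} and {q1}.
Stable partition: {q0,q2} | {q4,q5,q6,q7} | {q1} — 3 equivalence classes.

3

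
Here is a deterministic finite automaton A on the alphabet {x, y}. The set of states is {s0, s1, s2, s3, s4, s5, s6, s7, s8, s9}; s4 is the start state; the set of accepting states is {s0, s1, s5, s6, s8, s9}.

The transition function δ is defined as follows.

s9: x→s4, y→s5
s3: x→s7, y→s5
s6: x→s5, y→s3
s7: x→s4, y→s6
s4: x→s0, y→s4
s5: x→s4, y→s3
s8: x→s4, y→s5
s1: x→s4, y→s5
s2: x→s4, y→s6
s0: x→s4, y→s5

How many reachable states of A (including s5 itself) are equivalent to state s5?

States {s1,s2,s8,s9} cannot be reached from the start state, so discard them.
Start with accepting vs non-accepting: {s0,s5,s6} | {s3,s4,s7}.
Refine {s0,s5,s6} on symbol x: members go to different blocks, giving {s0,s5} and {s6}.
Split {s0,s5} by δ(·,y) → {s0} and {s5}.
On input x, block {s3,s4,s7} splits into {s3,s7} and {s4}.
Refine {s3,s7} on symbol x: members go to different blocks, giving {s3} and {s7}.
The partition is now stable with 6 blocks: {s0} | {s3} | {s6} | {s5} | {s4} | {s7}.
State s5 belongs to the block {s5}, which has 1 states.

1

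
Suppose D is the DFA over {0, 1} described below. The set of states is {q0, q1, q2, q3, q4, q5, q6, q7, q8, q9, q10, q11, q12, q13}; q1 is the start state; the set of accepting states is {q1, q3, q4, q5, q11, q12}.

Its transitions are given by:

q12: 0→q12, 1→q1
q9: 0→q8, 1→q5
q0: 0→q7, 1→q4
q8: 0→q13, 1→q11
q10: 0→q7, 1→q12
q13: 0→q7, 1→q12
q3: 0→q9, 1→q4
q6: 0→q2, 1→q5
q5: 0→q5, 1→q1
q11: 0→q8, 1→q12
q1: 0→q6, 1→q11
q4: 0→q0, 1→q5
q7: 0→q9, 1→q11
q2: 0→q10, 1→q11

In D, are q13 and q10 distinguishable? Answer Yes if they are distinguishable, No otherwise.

No

States {q0,q3,q4} cannot be reached from the start state, so discard them.
Start with accepting vs non-accepting: {q1,q5,q11,q12} | {q2,q6,q7,q8,q9,q10,q13}.
Refine {q1,q5,q11,q12} on symbol 0: members go to different blocks, giving {q1,q11} and {q5,q12}.
Split {q1,q11} by δ(·,1) → {q1} and {q11}.
Refine {q2,q6,q7,q8,q9,q10,q13} on symbol 1: members go to different blocks, giving {q6,q9,q10,q13} and {q2,q7,q8}.
Stable partition: {q1} | {q6,q9,q10,q13} | {q5,q12} | {q11} | {q2,q7,q8} — 5 equivalence classes.
q13 and q10 lie in the same block of the stable partition, so they are equivalent — no string distinguishes them.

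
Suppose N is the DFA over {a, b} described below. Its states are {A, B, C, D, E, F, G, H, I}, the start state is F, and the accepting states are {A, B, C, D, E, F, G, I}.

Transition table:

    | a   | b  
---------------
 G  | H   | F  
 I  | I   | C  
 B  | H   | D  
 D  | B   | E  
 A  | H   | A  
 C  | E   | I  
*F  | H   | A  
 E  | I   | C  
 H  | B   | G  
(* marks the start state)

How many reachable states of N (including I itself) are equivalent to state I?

Every state is reachable, so we keep all 9.
Initial partition by acceptance: {A,B,C,D,E,F,G,I} | {H}.
Split {A,B,C,D,E,F,G,I} by δ(·,a) → {A,B,F,G} and {C,D,E,I}.
Refine {A,B,F,G} on symbol b: members go to different blocks, giving {A,F,G} and {B}.
Split {C,D,E,I} by δ(·,a) → {C,E,I} and {D}.
No further refinement is possible. Final partition (5 blocks): {A,F,G} | {H} | {C,E,I} | {B} | {D}.
State I belongs to the block {C,E,I}, which has 3 states.

3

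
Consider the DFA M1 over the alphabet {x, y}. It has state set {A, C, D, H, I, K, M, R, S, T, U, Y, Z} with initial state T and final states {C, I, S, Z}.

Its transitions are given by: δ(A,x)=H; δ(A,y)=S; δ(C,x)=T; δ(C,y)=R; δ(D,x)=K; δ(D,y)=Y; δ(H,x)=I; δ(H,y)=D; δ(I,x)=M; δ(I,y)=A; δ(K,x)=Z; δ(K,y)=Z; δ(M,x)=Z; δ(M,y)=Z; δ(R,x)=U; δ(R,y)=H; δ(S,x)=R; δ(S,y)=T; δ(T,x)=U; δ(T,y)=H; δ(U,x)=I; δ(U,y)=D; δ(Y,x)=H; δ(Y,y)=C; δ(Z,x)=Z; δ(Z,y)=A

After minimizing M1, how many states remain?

Initial partition by acceptance: {C,I,S,Z} | {A,D,H,K,M,R,T,U,Y}.
On input x, block {C,I,S,Z} splits into {C,I,S} and {Z}.
Split {A,D,H,K,M,R,T,U,Y} by δ(·,x) → {A,D,R,T,Y} and {H,U} and {K,M}.
On input x, block {C,I,S} splits into {C,S} and {I}.
Split {A,D,R,T,Y} by δ(·,x) → {A,R,T,Y} and {D}.
Refine {A,R,T,Y} on symbol y: members go to different blocks, giving {R,T} and {A,Y}.
Stable partition: {C,S} | {R,T} | {Z} | {H,U} | {K,M} | {I} | {D} | {A,Y} — 8 equivalence classes.

8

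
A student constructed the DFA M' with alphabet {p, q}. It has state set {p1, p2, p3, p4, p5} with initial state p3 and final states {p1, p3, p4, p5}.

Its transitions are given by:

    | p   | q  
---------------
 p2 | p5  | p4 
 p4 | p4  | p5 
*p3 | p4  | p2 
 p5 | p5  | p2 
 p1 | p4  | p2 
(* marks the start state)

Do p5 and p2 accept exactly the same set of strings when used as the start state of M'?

No

Reachable states from the start: {p2,p3,p4,p5}. Unreachable: {p1} — drop them.
Start with accepting vs non-accepting: {p3,p4,p5} | {p2}.
On input q, block {p3,p4,p5} splits into {p3,p5} and {p4}.
On input p, block {p3,p5} splits into {p3} and {p5}.
The partition is now stable with 4 blocks: {p3} | {p2} | {p4} | {p5}.
p5 and p2 end up in different blocks, so they are distinguishable. For instance, the string 'ε' is accepted from only p5.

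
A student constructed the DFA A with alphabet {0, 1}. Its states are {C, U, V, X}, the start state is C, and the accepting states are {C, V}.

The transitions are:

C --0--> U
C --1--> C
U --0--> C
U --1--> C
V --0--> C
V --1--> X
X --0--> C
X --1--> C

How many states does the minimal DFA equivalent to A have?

First remove the unreachable states {V,X}; 2 states remain.
Initial partition by acceptance: {C} | {U}.
The partition is now stable with 2 blocks: {C} | {U}.

2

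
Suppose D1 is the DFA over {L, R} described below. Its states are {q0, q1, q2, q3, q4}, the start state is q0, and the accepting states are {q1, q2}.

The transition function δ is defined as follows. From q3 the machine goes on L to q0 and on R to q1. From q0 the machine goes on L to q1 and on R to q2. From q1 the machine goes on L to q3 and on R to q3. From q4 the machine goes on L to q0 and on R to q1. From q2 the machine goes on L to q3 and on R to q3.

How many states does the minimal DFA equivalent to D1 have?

3

Reachable states from the start: {q0,q1,q2,q3}. Unreachable: {q4} — drop them.
Initial partition by acceptance: {q1,q2} | {q0,q3}.
Split {q0,q3} by δ(·,L) → {q0} and {q3}.
The partition is now stable with 3 blocks: {q1,q2} | {q0} | {q3}.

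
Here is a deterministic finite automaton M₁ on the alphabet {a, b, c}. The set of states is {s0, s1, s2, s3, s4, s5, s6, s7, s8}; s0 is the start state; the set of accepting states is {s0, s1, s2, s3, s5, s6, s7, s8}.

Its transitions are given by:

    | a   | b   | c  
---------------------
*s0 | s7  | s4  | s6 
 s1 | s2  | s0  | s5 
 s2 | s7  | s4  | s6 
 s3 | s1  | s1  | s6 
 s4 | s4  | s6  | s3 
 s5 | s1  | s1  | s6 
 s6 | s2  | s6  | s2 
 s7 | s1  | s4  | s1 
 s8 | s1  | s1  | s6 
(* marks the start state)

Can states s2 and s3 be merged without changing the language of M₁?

No

States {s8} cannot be reached from the start state, so discard them.
Initial partition by acceptance: {s0,s1,s2,s3,s5,s6,s7} | {s4}.
On input b, block {s0,s1,s2,s3,s5,s6,s7} splits into {s1,s3,s5,s6} and {s0,s2,s7}.
On input a, block {s1,s3,s5,s6} splits into {s1,s6} and {s3,s5}.
On input b, block {s1,s6} splits into {s1} and {s6}.
Refine {s0,s2,s7} on symbol a: members go to different blocks, giving {s0,s2} and {s7}.
No further refinement is possible. Final partition (6 blocks): {s1} | {s4} | {s0,s2} | {s3,s5} | {s6} | {s7}.
s2 and s3 end up in different blocks, so they are distinguishable. For instance, the string 'b' is accepted from only s3.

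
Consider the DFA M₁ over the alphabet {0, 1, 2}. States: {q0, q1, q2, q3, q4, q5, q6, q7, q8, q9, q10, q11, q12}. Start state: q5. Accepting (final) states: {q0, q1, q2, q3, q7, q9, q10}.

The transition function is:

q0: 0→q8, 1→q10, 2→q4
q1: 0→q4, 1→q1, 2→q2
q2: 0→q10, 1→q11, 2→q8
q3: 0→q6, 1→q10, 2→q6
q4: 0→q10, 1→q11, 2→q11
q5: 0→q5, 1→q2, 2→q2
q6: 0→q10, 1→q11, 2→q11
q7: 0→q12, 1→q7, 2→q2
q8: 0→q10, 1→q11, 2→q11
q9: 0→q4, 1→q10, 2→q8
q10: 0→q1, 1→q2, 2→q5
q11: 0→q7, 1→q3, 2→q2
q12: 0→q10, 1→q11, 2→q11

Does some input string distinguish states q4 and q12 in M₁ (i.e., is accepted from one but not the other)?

States {q0,q9} cannot be reached from the start state, so discard them.
P0 = {q1,q2,q3,q7,q10} | {q4,q5,q6,q8,q11,q12}.
Split {q1,q2,q3,q7,q10} by δ(·,0) → {q1,q3,q7} and {q2,q10}.
On input 1, block {q1,q3,q7} splits into {q1,q7} and {q3}.
Split {q4,q5,q6,q8,q11,q12} by δ(·,0) → {q4,q6,q8,q12} and {q5} and {q11}.
On input 0, block {q2,q10} splits into {q2} and {q10}.
Stable partition: {q1,q7} | {q4,q6,q8,q12} | {q2} | {q3} | {q5} | {q11} | {q10} — 7 equivalence classes.
q4 and q12 lie in the same block of the stable partition, so they are equivalent — no string distinguishes them.

No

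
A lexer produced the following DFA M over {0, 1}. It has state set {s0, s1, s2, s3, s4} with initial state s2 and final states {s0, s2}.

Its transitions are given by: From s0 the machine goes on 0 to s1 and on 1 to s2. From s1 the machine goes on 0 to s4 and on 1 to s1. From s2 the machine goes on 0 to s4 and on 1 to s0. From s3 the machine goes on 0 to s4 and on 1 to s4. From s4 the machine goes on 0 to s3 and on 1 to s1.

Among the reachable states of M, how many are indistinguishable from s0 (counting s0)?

2

Every state is reachable, so we keep all 5.
Initial partition by acceptance: {s0,s2} | {s1,s3,s4}.
The partition is now stable with 2 blocks: {s0,s2} | {s1,s3,s4}.
State s0 belongs to the block {s0,s2}, which has 2 states.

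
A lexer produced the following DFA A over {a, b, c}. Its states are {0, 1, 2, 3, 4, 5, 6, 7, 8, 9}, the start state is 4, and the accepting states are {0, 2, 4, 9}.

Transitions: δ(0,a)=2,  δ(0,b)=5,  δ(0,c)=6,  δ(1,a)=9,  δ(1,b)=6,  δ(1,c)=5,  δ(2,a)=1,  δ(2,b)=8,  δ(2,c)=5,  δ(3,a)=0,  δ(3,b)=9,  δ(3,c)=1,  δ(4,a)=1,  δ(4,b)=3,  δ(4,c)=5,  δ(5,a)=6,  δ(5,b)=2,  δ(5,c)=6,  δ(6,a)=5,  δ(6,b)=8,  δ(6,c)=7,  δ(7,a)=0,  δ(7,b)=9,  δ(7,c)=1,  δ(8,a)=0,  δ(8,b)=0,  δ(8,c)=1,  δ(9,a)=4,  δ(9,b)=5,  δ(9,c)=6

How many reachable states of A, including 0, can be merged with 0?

2

Every state is reachable, so we keep all 10.
P0 = {0,2,4,9} | {1,3,5,6,7,8}.
On input a, block {0,2,4,9} splits into {0,9} and {2,4}.
On input a, block {1,3,5,6,7,8} splits into {1,3,7,8} and {5,6}.
Split {1,3,7,8} by δ(·,b) → {3,7,8} and {1}.
Split {5,6} by δ(·,b) → {5} and {6}.
No further refinement is possible. Final partition (6 blocks): {0,9} | {3,7,8} | {2,4} | {5} | {1} | {6}.
The equivalence class containing 0 is {0,9}, of size 2.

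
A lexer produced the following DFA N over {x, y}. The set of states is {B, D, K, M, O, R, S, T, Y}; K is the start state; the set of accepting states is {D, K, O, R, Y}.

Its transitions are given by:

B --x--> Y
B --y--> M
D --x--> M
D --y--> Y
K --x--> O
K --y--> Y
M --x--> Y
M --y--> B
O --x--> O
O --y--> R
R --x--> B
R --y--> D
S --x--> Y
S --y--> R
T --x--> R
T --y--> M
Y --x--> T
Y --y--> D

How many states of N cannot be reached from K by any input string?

1

BFS from K reaches {B, D, K, M, O, R, T, Y}; the 1 state(s) S are never visited.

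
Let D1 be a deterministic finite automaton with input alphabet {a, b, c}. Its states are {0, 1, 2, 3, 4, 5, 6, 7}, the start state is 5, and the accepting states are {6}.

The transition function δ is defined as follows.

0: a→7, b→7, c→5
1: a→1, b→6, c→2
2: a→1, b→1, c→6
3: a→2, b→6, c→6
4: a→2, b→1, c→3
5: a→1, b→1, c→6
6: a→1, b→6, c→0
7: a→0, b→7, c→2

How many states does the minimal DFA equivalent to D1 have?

4

Reachable states from the start: {0,1,2,5,6,7}. Unreachable: {3,4} — drop them.
Start with accepting vs non-accepting: {6} | {0,1,2,5,7}.
Split {0,1,2,5,7} by δ(·,b) → {0,2,5,7} and {1}.
Refine {0,2,5,7} on symbol a: members go to different blocks, giving {0,7} and {2,5}.
Stable partition: {6} | {0,7} | {1} | {2,5} — 4 equivalence classes.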